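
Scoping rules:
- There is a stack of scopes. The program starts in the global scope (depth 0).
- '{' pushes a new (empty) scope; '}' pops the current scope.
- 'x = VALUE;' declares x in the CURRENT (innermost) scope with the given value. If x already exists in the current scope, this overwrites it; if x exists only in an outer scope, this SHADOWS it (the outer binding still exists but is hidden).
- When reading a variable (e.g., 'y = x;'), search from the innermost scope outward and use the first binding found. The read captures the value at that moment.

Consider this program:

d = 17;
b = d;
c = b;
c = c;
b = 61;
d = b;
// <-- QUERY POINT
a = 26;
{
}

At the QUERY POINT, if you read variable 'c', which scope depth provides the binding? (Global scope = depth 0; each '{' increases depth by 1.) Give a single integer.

Step 1: declare d=17 at depth 0
Step 2: declare b=(read d)=17 at depth 0
Step 3: declare c=(read b)=17 at depth 0
Step 4: declare c=(read c)=17 at depth 0
Step 5: declare b=61 at depth 0
Step 6: declare d=(read b)=61 at depth 0
Visible at query point: b=61 c=17 d=61

Answer: 0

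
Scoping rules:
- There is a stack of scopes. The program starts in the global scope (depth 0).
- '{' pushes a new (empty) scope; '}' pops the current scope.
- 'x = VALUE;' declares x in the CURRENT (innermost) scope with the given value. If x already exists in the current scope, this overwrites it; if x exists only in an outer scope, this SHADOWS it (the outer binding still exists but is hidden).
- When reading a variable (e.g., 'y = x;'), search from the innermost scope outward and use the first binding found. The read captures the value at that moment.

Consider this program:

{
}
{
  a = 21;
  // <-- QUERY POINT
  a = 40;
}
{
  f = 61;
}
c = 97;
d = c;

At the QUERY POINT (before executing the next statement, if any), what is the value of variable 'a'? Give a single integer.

Step 1: enter scope (depth=1)
Step 2: exit scope (depth=0)
Step 3: enter scope (depth=1)
Step 4: declare a=21 at depth 1
Visible at query point: a=21

Answer: 21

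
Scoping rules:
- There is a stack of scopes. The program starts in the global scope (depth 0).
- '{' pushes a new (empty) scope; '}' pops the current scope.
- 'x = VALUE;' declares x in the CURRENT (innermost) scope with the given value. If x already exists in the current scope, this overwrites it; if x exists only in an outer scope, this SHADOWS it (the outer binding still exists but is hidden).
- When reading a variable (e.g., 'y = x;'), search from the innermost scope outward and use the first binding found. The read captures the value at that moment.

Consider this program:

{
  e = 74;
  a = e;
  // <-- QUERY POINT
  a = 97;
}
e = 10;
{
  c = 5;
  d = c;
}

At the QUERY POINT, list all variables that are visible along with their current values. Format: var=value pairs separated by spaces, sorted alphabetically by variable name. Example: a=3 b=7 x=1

Step 1: enter scope (depth=1)
Step 2: declare e=74 at depth 1
Step 3: declare a=(read e)=74 at depth 1
Visible at query point: a=74 e=74

Answer: a=74 e=74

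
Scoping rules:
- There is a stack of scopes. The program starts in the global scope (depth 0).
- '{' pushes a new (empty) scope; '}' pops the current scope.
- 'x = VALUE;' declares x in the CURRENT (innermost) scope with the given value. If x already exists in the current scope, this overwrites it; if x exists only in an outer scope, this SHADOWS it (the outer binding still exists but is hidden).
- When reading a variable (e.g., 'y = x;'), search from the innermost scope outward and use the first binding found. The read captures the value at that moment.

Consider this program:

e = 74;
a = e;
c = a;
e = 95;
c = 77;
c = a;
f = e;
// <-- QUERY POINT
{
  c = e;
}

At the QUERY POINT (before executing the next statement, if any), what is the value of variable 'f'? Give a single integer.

Answer: 95

Derivation:
Step 1: declare e=74 at depth 0
Step 2: declare a=(read e)=74 at depth 0
Step 3: declare c=(read a)=74 at depth 0
Step 4: declare e=95 at depth 0
Step 5: declare c=77 at depth 0
Step 6: declare c=(read a)=74 at depth 0
Step 7: declare f=(read e)=95 at depth 0
Visible at query point: a=74 c=74 e=95 f=95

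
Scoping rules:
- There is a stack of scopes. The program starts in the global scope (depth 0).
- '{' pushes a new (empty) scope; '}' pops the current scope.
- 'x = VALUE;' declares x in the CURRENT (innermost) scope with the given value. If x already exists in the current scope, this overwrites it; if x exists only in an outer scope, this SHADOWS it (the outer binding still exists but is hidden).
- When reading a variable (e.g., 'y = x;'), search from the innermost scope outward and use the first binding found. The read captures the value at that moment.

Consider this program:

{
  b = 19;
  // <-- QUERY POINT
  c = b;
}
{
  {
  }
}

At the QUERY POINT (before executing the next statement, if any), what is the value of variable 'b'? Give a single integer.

Answer: 19

Derivation:
Step 1: enter scope (depth=1)
Step 2: declare b=19 at depth 1
Visible at query point: b=19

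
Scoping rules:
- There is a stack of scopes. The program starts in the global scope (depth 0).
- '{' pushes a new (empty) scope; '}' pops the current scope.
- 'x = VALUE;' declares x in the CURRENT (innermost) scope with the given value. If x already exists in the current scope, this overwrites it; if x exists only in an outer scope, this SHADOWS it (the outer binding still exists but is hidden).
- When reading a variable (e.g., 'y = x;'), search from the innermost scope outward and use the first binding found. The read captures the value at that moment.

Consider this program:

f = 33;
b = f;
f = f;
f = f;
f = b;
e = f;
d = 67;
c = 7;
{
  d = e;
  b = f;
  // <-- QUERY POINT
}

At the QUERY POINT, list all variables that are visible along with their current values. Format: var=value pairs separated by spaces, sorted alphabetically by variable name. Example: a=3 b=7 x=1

Answer: b=33 c=7 d=33 e=33 f=33

Derivation:
Step 1: declare f=33 at depth 0
Step 2: declare b=(read f)=33 at depth 0
Step 3: declare f=(read f)=33 at depth 0
Step 4: declare f=(read f)=33 at depth 0
Step 5: declare f=(read b)=33 at depth 0
Step 6: declare e=(read f)=33 at depth 0
Step 7: declare d=67 at depth 0
Step 8: declare c=7 at depth 0
Step 9: enter scope (depth=1)
Step 10: declare d=(read e)=33 at depth 1
Step 11: declare b=(read f)=33 at depth 1
Visible at query point: b=33 c=7 d=33 e=33 f=33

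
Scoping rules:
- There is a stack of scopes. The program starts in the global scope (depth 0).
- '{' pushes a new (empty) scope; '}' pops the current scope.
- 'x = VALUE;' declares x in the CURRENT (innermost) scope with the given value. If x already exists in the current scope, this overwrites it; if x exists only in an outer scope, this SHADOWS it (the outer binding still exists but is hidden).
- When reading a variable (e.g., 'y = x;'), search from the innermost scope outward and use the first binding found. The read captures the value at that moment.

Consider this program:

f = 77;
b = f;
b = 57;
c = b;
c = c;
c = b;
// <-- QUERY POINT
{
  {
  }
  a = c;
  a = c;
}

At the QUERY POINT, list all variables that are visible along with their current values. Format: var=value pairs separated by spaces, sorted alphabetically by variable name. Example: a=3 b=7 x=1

Answer: b=57 c=57 f=77

Derivation:
Step 1: declare f=77 at depth 0
Step 2: declare b=(read f)=77 at depth 0
Step 3: declare b=57 at depth 0
Step 4: declare c=(read b)=57 at depth 0
Step 5: declare c=(read c)=57 at depth 0
Step 6: declare c=(read b)=57 at depth 0
Visible at query point: b=57 c=57 f=77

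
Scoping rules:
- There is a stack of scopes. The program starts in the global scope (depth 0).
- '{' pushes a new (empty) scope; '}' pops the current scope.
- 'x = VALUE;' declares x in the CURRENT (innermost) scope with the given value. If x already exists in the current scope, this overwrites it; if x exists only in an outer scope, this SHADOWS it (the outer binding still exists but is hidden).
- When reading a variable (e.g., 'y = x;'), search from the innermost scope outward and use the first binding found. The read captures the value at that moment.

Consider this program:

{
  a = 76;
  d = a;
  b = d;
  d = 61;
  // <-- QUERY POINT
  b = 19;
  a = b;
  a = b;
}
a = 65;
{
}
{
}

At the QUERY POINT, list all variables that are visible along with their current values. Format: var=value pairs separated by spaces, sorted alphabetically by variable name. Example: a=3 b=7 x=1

Step 1: enter scope (depth=1)
Step 2: declare a=76 at depth 1
Step 3: declare d=(read a)=76 at depth 1
Step 4: declare b=(read d)=76 at depth 1
Step 5: declare d=61 at depth 1
Visible at query point: a=76 b=76 d=61

Answer: a=76 b=76 d=61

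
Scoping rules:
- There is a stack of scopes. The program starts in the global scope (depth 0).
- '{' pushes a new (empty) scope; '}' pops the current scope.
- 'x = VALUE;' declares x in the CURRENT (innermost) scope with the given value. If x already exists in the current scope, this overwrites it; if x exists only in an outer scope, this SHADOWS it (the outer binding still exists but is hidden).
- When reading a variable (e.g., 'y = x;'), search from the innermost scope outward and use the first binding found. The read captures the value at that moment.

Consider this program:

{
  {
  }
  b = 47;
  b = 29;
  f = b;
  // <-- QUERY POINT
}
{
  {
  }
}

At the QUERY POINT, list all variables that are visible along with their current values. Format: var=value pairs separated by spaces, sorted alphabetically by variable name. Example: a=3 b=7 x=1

Step 1: enter scope (depth=1)
Step 2: enter scope (depth=2)
Step 3: exit scope (depth=1)
Step 4: declare b=47 at depth 1
Step 5: declare b=29 at depth 1
Step 6: declare f=(read b)=29 at depth 1
Visible at query point: b=29 f=29

Answer: b=29 f=29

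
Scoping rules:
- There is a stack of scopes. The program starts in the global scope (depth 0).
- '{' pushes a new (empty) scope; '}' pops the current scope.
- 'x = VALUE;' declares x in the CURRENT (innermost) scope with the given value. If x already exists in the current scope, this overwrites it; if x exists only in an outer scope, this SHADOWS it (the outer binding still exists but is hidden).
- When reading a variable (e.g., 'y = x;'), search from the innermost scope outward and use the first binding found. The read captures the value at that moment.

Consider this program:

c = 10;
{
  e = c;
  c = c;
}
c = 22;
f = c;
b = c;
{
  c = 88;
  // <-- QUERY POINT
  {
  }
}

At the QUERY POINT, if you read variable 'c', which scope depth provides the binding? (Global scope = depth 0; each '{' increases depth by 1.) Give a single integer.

Answer: 1

Derivation:
Step 1: declare c=10 at depth 0
Step 2: enter scope (depth=1)
Step 3: declare e=(read c)=10 at depth 1
Step 4: declare c=(read c)=10 at depth 1
Step 5: exit scope (depth=0)
Step 6: declare c=22 at depth 0
Step 7: declare f=(read c)=22 at depth 0
Step 8: declare b=(read c)=22 at depth 0
Step 9: enter scope (depth=1)
Step 10: declare c=88 at depth 1
Visible at query point: b=22 c=88 f=22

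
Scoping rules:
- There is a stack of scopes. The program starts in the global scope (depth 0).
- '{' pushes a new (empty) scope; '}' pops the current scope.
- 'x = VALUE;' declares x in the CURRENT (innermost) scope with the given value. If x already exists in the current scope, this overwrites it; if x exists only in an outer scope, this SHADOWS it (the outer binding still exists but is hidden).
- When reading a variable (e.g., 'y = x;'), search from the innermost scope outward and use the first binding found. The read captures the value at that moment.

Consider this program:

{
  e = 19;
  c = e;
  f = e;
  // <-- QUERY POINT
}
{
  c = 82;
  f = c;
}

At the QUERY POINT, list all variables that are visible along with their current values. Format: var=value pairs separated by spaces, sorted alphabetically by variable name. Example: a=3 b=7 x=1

Step 1: enter scope (depth=1)
Step 2: declare e=19 at depth 1
Step 3: declare c=(read e)=19 at depth 1
Step 4: declare f=(read e)=19 at depth 1
Visible at query point: c=19 e=19 f=19

Answer: c=19 e=19 f=19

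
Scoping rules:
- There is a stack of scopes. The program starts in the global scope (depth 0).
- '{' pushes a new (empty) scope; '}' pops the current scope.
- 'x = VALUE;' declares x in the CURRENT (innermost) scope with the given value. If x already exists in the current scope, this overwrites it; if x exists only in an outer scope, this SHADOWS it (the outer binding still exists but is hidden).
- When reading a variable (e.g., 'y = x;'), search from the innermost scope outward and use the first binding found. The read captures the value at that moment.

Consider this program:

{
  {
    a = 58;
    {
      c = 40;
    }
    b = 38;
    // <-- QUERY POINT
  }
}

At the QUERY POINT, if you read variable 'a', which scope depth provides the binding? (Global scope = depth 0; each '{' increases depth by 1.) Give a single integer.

Step 1: enter scope (depth=1)
Step 2: enter scope (depth=2)
Step 3: declare a=58 at depth 2
Step 4: enter scope (depth=3)
Step 5: declare c=40 at depth 3
Step 6: exit scope (depth=2)
Step 7: declare b=38 at depth 2
Visible at query point: a=58 b=38

Answer: 2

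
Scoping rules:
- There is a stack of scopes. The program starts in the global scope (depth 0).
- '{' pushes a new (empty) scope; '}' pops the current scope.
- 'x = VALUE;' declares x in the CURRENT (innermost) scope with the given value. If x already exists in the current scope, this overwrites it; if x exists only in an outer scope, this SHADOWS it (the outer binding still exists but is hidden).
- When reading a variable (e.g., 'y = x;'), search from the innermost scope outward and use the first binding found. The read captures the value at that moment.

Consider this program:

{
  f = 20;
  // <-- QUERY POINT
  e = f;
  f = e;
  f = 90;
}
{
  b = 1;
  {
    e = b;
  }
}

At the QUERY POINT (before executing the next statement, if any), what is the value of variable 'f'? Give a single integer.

Step 1: enter scope (depth=1)
Step 2: declare f=20 at depth 1
Visible at query point: f=20

Answer: 20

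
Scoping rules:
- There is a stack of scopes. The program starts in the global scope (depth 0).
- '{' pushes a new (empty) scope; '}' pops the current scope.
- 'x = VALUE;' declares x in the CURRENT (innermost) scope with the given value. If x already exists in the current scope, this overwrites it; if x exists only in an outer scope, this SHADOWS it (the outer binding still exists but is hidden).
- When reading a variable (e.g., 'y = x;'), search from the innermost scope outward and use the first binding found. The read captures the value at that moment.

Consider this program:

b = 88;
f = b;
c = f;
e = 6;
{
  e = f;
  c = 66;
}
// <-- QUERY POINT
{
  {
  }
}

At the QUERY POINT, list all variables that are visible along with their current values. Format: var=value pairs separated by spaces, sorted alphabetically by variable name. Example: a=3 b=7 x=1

Answer: b=88 c=88 e=6 f=88

Derivation:
Step 1: declare b=88 at depth 0
Step 2: declare f=(read b)=88 at depth 0
Step 3: declare c=(read f)=88 at depth 0
Step 4: declare e=6 at depth 0
Step 5: enter scope (depth=1)
Step 6: declare e=(read f)=88 at depth 1
Step 7: declare c=66 at depth 1
Step 8: exit scope (depth=0)
Visible at query point: b=88 c=88 e=6 f=88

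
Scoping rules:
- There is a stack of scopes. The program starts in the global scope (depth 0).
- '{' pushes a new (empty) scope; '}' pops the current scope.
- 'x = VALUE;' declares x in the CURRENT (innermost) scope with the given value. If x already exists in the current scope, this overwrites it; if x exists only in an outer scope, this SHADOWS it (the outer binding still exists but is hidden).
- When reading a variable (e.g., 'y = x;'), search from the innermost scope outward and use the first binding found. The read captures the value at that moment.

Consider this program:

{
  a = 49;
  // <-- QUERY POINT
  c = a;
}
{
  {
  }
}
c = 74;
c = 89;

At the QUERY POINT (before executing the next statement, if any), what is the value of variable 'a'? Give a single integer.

Answer: 49

Derivation:
Step 1: enter scope (depth=1)
Step 2: declare a=49 at depth 1
Visible at query point: a=49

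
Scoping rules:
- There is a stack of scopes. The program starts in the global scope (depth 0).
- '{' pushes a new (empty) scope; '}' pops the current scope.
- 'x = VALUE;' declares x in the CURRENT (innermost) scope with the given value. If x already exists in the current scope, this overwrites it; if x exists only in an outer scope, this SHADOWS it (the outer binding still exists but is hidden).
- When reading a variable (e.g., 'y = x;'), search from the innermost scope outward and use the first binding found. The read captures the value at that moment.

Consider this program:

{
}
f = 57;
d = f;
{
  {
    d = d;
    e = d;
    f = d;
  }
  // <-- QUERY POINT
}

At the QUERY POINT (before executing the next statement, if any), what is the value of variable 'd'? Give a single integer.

Step 1: enter scope (depth=1)
Step 2: exit scope (depth=0)
Step 3: declare f=57 at depth 0
Step 4: declare d=(read f)=57 at depth 0
Step 5: enter scope (depth=1)
Step 6: enter scope (depth=2)
Step 7: declare d=(read d)=57 at depth 2
Step 8: declare e=(read d)=57 at depth 2
Step 9: declare f=(read d)=57 at depth 2
Step 10: exit scope (depth=1)
Visible at query point: d=57 f=57

Answer: 57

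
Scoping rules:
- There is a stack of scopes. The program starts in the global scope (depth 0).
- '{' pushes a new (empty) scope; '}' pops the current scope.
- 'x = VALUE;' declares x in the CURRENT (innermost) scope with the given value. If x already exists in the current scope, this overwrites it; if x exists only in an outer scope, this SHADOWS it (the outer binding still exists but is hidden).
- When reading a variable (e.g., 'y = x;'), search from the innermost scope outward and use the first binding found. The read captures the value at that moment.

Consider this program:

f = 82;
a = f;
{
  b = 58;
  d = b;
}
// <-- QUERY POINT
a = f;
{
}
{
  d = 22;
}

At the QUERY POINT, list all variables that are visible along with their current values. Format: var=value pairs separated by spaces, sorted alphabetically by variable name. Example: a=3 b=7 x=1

Step 1: declare f=82 at depth 0
Step 2: declare a=(read f)=82 at depth 0
Step 3: enter scope (depth=1)
Step 4: declare b=58 at depth 1
Step 5: declare d=(read b)=58 at depth 1
Step 6: exit scope (depth=0)
Visible at query point: a=82 f=82

Answer: a=82 f=82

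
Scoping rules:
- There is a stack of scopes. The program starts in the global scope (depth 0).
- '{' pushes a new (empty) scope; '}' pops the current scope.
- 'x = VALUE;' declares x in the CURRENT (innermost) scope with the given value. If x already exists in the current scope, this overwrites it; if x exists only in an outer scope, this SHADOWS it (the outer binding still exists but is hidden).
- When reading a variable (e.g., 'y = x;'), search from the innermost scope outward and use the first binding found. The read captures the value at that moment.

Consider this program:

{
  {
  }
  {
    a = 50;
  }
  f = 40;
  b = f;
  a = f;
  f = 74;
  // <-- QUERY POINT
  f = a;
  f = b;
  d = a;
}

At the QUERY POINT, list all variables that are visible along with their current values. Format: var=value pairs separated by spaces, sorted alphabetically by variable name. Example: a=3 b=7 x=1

Step 1: enter scope (depth=1)
Step 2: enter scope (depth=2)
Step 3: exit scope (depth=1)
Step 4: enter scope (depth=2)
Step 5: declare a=50 at depth 2
Step 6: exit scope (depth=1)
Step 7: declare f=40 at depth 1
Step 8: declare b=(read f)=40 at depth 1
Step 9: declare a=(read f)=40 at depth 1
Step 10: declare f=74 at depth 1
Visible at query point: a=40 b=40 f=74

Answer: a=40 b=40 f=74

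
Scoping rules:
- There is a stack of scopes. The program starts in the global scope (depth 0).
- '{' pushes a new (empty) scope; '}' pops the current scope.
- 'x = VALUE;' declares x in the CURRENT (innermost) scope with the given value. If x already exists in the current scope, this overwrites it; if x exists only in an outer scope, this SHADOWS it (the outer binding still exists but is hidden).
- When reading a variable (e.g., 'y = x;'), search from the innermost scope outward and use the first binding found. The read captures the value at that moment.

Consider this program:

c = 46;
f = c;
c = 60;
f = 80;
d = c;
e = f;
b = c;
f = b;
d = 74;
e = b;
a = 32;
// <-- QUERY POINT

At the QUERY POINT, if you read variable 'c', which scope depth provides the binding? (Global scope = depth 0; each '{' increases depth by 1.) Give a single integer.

Step 1: declare c=46 at depth 0
Step 2: declare f=(read c)=46 at depth 0
Step 3: declare c=60 at depth 0
Step 4: declare f=80 at depth 0
Step 5: declare d=(read c)=60 at depth 0
Step 6: declare e=(read f)=80 at depth 0
Step 7: declare b=(read c)=60 at depth 0
Step 8: declare f=(read b)=60 at depth 0
Step 9: declare d=74 at depth 0
Step 10: declare e=(read b)=60 at depth 0
Step 11: declare a=32 at depth 0
Visible at query point: a=32 b=60 c=60 d=74 e=60 f=60

Answer: 0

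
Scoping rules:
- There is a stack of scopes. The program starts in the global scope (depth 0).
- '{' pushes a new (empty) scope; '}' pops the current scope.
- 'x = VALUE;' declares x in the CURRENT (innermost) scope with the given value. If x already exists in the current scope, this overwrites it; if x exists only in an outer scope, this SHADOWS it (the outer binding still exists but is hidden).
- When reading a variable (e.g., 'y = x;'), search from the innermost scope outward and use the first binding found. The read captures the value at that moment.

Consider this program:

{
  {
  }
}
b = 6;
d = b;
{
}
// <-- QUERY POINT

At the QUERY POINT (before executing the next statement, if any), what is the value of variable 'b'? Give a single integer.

Answer: 6

Derivation:
Step 1: enter scope (depth=1)
Step 2: enter scope (depth=2)
Step 3: exit scope (depth=1)
Step 4: exit scope (depth=0)
Step 5: declare b=6 at depth 0
Step 6: declare d=(read b)=6 at depth 0
Step 7: enter scope (depth=1)
Step 8: exit scope (depth=0)
Visible at query point: b=6 d=6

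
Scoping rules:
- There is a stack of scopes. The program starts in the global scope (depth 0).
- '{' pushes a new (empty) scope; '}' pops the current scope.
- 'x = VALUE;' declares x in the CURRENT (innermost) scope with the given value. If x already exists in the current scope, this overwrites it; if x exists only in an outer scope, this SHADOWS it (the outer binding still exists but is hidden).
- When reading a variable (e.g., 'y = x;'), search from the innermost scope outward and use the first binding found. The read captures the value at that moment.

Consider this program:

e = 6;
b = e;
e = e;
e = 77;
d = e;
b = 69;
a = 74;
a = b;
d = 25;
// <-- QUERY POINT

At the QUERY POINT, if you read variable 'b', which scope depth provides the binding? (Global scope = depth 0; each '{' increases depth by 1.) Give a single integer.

Step 1: declare e=6 at depth 0
Step 2: declare b=(read e)=6 at depth 0
Step 3: declare e=(read e)=6 at depth 0
Step 4: declare e=77 at depth 0
Step 5: declare d=(read e)=77 at depth 0
Step 6: declare b=69 at depth 0
Step 7: declare a=74 at depth 0
Step 8: declare a=(read b)=69 at depth 0
Step 9: declare d=25 at depth 0
Visible at query point: a=69 b=69 d=25 e=77

Answer: 0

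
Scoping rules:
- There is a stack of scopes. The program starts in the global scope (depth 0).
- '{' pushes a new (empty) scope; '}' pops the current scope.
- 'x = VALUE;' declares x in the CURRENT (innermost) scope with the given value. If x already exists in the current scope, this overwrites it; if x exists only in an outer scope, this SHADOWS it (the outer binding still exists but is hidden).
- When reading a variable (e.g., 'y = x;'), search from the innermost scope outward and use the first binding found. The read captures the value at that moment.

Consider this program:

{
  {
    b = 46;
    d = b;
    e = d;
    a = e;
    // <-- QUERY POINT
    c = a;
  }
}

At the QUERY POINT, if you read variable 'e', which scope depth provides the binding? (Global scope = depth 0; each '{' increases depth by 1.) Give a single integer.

Answer: 2

Derivation:
Step 1: enter scope (depth=1)
Step 2: enter scope (depth=2)
Step 3: declare b=46 at depth 2
Step 4: declare d=(read b)=46 at depth 2
Step 5: declare e=(read d)=46 at depth 2
Step 6: declare a=(read e)=46 at depth 2
Visible at query point: a=46 b=46 d=46 e=46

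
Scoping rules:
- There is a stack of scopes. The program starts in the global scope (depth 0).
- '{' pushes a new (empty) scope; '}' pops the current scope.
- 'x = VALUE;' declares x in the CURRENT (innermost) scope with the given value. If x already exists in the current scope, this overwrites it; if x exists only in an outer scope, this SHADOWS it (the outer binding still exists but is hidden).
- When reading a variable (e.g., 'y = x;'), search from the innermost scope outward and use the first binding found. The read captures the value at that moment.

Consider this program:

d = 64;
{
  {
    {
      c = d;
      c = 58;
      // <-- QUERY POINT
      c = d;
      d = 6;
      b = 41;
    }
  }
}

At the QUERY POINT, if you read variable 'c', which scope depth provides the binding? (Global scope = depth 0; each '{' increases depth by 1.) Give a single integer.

Step 1: declare d=64 at depth 0
Step 2: enter scope (depth=1)
Step 3: enter scope (depth=2)
Step 4: enter scope (depth=3)
Step 5: declare c=(read d)=64 at depth 3
Step 6: declare c=58 at depth 3
Visible at query point: c=58 d=64

Answer: 3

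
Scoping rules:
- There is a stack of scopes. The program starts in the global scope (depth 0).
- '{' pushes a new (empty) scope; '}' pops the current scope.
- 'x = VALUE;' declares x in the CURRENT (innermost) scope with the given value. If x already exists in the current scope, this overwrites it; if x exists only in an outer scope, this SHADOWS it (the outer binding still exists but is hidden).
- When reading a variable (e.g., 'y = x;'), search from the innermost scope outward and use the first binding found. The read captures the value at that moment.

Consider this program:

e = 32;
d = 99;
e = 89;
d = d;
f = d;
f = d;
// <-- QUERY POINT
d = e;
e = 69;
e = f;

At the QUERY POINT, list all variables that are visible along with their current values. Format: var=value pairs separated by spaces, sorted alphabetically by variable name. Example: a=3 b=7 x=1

Step 1: declare e=32 at depth 0
Step 2: declare d=99 at depth 0
Step 3: declare e=89 at depth 0
Step 4: declare d=(read d)=99 at depth 0
Step 5: declare f=(read d)=99 at depth 0
Step 6: declare f=(read d)=99 at depth 0
Visible at query point: d=99 e=89 f=99

Answer: d=99 e=89 f=99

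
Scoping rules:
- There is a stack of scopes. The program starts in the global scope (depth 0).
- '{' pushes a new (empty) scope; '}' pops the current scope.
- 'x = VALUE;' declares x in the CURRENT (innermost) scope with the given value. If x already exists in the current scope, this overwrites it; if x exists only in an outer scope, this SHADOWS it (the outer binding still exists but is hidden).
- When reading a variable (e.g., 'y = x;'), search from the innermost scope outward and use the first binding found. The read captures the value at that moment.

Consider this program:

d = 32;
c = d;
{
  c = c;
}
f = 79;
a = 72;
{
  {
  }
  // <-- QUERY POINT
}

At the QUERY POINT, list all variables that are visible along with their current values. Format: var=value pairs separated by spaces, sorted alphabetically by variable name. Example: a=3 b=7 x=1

Answer: a=72 c=32 d=32 f=79

Derivation:
Step 1: declare d=32 at depth 0
Step 2: declare c=(read d)=32 at depth 0
Step 3: enter scope (depth=1)
Step 4: declare c=(read c)=32 at depth 1
Step 5: exit scope (depth=0)
Step 6: declare f=79 at depth 0
Step 7: declare a=72 at depth 0
Step 8: enter scope (depth=1)
Step 9: enter scope (depth=2)
Step 10: exit scope (depth=1)
Visible at query point: a=72 c=32 d=32 f=79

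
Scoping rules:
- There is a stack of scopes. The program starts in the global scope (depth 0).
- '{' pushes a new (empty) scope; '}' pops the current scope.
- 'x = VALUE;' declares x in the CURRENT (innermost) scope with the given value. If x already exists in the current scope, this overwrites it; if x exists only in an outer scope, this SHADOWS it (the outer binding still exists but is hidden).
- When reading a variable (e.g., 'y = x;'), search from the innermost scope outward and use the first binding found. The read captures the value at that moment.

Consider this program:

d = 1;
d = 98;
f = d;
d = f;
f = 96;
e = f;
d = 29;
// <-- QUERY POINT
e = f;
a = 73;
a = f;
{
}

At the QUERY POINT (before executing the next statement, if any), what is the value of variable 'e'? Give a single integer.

Answer: 96

Derivation:
Step 1: declare d=1 at depth 0
Step 2: declare d=98 at depth 0
Step 3: declare f=(read d)=98 at depth 0
Step 4: declare d=(read f)=98 at depth 0
Step 5: declare f=96 at depth 0
Step 6: declare e=(read f)=96 at depth 0
Step 7: declare d=29 at depth 0
Visible at query point: d=29 e=96 f=96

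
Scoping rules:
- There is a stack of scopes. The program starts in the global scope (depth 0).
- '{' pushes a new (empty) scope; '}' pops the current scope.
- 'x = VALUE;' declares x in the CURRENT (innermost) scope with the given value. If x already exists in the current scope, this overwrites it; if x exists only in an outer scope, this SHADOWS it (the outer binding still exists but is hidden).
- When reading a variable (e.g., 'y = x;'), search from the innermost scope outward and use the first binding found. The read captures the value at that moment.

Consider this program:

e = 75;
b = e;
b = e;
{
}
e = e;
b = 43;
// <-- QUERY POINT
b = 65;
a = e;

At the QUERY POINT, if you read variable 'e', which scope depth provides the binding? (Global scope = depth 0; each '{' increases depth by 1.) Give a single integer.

Answer: 0

Derivation:
Step 1: declare e=75 at depth 0
Step 2: declare b=(read e)=75 at depth 0
Step 3: declare b=(read e)=75 at depth 0
Step 4: enter scope (depth=1)
Step 5: exit scope (depth=0)
Step 6: declare e=(read e)=75 at depth 0
Step 7: declare b=43 at depth 0
Visible at query point: b=43 e=75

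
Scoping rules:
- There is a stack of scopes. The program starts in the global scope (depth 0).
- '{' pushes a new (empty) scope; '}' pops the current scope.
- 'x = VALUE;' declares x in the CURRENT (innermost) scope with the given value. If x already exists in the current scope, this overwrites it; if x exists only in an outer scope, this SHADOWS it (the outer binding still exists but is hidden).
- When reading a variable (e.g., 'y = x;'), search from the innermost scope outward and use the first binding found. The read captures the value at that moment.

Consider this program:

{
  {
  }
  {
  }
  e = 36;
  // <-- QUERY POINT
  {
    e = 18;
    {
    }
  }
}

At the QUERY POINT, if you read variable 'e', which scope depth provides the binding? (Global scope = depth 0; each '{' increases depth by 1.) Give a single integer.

Answer: 1

Derivation:
Step 1: enter scope (depth=1)
Step 2: enter scope (depth=2)
Step 3: exit scope (depth=1)
Step 4: enter scope (depth=2)
Step 5: exit scope (depth=1)
Step 6: declare e=36 at depth 1
Visible at query point: e=36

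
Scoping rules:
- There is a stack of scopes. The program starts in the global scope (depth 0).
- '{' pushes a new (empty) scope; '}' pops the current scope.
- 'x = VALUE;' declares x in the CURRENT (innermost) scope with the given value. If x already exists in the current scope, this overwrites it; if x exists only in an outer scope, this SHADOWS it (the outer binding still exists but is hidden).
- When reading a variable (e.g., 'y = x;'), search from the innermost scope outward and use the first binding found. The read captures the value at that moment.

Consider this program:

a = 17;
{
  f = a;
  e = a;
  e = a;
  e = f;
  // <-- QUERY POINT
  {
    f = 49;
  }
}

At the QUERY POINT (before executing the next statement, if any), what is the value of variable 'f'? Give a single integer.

Answer: 17

Derivation:
Step 1: declare a=17 at depth 0
Step 2: enter scope (depth=1)
Step 3: declare f=(read a)=17 at depth 1
Step 4: declare e=(read a)=17 at depth 1
Step 5: declare e=(read a)=17 at depth 1
Step 6: declare e=(read f)=17 at depth 1
Visible at query point: a=17 e=17 f=17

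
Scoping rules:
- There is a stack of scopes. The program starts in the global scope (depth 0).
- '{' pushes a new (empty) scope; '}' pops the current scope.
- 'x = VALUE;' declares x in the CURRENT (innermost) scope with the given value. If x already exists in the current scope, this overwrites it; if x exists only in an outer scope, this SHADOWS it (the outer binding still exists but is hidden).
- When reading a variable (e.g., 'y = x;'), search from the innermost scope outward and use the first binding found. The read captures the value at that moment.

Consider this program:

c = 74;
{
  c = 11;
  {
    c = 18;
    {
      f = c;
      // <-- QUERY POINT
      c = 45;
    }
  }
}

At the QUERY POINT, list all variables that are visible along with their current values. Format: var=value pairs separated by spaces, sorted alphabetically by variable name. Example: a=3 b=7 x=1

Step 1: declare c=74 at depth 0
Step 2: enter scope (depth=1)
Step 3: declare c=11 at depth 1
Step 4: enter scope (depth=2)
Step 5: declare c=18 at depth 2
Step 6: enter scope (depth=3)
Step 7: declare f=(read c)=18 at depth 3
Visible at query point: c=18 f=18

Answer: c=18 f=18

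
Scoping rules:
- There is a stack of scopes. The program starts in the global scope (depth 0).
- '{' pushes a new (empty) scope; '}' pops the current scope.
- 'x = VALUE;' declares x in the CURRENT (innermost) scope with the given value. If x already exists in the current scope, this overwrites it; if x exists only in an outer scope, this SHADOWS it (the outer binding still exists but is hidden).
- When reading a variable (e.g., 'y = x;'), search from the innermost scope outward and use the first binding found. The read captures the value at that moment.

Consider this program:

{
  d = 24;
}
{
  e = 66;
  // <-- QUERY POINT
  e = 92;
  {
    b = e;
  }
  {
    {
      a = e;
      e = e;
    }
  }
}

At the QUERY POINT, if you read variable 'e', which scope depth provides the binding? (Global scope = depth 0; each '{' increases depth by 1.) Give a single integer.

Answer: 1

Derivation:
Step 1: enter scope (depth=1)
Step 2: declare d=24 at depth 1
Step 3: exit scope (depth=0)
Step 4: enter scope (depth=1)
Step 5: declare e=66 at depth 1
Visible at query point: e=66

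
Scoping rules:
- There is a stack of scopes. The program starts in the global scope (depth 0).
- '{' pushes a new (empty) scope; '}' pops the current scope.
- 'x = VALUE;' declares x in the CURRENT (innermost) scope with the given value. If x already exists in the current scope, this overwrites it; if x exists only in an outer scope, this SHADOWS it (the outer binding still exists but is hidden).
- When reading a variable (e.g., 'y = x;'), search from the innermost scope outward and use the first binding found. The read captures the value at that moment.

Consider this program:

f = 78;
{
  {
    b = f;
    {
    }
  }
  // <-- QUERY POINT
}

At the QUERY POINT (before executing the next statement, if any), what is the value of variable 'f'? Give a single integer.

Answer: 78

Derivation:
Step 1: declare f=78 at depth 0
Step 2: enter scope (depth=1)
Step 3: enter scope (depth=2)
Step 4: declare b=(read f)=78 at depth 2
Step 5: enter scope (depth=3)
Step 6: exit scope (depth=2)
Step 7: exit scope (depth=1)
Visible at query point: f=78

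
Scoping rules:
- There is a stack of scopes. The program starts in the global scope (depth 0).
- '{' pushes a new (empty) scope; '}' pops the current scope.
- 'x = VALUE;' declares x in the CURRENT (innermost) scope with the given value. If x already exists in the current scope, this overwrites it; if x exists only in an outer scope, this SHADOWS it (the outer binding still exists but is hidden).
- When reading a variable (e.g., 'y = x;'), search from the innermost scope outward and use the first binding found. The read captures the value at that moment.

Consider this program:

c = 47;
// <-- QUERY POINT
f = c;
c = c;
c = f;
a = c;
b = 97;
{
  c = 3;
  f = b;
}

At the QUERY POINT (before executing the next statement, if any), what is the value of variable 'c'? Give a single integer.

Step 1: declare c=47 at depth 0
Visible at query point: c=47

Answer: 47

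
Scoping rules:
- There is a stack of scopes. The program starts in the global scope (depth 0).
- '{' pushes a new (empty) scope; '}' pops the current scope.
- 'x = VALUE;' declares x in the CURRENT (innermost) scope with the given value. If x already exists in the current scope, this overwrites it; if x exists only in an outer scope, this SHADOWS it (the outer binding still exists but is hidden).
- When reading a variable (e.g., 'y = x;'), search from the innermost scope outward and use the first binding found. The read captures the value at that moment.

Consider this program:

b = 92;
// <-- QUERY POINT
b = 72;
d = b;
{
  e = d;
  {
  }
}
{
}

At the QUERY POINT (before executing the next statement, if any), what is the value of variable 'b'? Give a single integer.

Step 1: declare b=92 at depth 0
Visible at query point: b=92

Answer: 92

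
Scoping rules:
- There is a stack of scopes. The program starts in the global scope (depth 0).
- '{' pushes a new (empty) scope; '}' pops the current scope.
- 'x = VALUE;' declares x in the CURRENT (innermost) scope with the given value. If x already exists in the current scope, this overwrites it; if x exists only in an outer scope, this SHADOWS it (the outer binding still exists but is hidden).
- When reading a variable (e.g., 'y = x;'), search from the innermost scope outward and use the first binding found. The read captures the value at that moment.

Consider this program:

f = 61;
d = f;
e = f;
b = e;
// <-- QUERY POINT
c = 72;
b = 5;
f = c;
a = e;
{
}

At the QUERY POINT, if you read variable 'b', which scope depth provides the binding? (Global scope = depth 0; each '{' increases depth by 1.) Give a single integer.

Step 1: declare f=61 at depth 0
Step 2: declare d=(read f)=61 at depth 0
Step 3: declare e=(read f)=61 at depth 0
Step 4: declare b=(read e)=61 at depth 0
Visible at query point: b=61 d=61 e=61 f=61

Answer: 0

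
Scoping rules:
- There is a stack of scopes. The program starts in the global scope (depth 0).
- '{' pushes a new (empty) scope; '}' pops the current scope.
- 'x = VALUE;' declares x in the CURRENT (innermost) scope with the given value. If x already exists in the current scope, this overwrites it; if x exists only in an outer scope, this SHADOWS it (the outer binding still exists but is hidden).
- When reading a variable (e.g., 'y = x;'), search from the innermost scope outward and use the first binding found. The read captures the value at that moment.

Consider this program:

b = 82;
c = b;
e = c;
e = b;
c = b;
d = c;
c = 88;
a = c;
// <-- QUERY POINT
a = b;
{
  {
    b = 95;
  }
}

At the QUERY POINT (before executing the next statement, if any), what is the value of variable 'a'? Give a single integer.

Answer: 88

Derivation:
Step 1: declare b=82 at depth 0
Step 2: declare c=(read b)=82 at depth 0
Step 3: declare e=(read c)=82 at depth 0
Step 4: declare e=(read b)=82 at depth 0
Step 5: declare c=(read b)=82 at depth 0
Step 6: declare d=(read c)=82 at depth 0
Step 7: declare c=88 at depth 0
Step 8: declare a=(read c)=88 at depth 0
Visible at query point: a=88 b=82 c=88 d=82 e=82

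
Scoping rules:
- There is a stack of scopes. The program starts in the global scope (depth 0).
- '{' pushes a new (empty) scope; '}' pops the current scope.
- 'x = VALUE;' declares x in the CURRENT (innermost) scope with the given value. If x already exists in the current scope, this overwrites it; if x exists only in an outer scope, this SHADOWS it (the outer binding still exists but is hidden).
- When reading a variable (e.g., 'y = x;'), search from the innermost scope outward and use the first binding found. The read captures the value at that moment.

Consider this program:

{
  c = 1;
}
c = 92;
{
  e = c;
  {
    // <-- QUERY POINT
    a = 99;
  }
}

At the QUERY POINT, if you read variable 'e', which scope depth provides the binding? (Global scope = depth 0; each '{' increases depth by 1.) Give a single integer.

Step 1: enter scope (depth=1)
Step 2: declare c=1 at depth 1
Step 3: exit scope (depth=0)
Step 4: declare c=92 at depth 0
Step 5: enter scope (depth=1)
Step 6: declare e=(read c)=92 at depth 1
Step 7: enter scope (depth=2)
Visible at query point: c=92 e=92

Answer: 1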